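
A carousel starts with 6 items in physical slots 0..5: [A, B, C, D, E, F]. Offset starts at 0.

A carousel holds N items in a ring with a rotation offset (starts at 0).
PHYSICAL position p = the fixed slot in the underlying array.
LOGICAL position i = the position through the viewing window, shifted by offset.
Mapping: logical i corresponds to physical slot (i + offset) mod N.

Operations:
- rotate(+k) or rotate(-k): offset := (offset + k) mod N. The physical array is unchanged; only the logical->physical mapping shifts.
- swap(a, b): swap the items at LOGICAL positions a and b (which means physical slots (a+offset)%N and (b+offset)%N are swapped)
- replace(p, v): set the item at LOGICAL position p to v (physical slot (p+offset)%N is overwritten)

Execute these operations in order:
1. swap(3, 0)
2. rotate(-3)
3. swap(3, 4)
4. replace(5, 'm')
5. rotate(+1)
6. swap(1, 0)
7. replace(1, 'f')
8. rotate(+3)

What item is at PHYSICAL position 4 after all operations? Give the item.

After op 1 (swap(3, 0)): offset=0, physical=[D,B,C,A,E,F], logical=[D,B,C,A,E,F]
After op 2 (rotate(-3)): offset=3, physical=[D,B,C,A,E,F], logical=[A,E,F,D,B,C]
After op 3 (swap(3, 4)): offset=3, physical=[B,D,C,A,E,F], logical=[A,E,F,B,D,C]
After op 4 (replace(5, 'm')): offset=3, physical=[B,D,m,A,E,F], logical=[A,E,F,B,D,m]
After op 5 (rotate(+1)): offset=4, physical=[B,D,m,A,E,F], logical=[E,F,B,D,m,A]
After op 6 (swap(1, 0)): offset=4, physical=[B,D,m,A,F,E], logical=[F,E,B,D,m,A]
After op 7 (replace(1, 'f')): offset=4, physical=[B,D,m,A,F,f], logical=[F,f,B,D,m,A]
After op 8 (rotate(+3)): offset=1, physical=[B,D,m,A,F,f], logical=[D,m,A,F,f,B]

Answer: F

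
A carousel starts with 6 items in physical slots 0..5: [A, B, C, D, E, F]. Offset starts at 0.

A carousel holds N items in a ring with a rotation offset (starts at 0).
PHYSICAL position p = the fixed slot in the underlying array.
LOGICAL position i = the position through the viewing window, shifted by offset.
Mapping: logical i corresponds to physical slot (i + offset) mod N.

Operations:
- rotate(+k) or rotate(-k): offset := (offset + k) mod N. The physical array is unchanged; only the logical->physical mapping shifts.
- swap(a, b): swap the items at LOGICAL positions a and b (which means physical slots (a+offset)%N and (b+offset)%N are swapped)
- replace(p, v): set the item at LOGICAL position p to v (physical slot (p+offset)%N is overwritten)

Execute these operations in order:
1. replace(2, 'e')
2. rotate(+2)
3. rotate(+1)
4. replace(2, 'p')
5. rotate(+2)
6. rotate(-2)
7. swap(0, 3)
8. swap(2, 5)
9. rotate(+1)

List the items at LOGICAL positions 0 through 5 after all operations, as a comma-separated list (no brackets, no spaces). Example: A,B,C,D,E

After op 1 (replace(2, 'e')): offset=0, physical=[A,B,e,D,E,F], logical=[A,B,e,D,E,F]
After op 2 (rotate(+2)): offset=2, physical=[A,B,e,D,E,F], logical=[e,D,E,F,A,B]
After op 3 (rotate(+1)): offset=3, physical=[A,B,e,D,E,F], logical=[D,E,F,A,B,e]
After op 4 (replace(2, 'p')): offset=3, physical=[A,B,e,D,E,p], logical=[D,E,p,A,B,e]
After op 5 (rotate(+2)): offset=5, physical=[A,B,e,D,E,p], logical=[p,A,B,e,D,E]
After op 6 (rotate(-2)): offset=3, physical=[A,B,e,D,E,p], logical=[D,E,p,A,B,e]
After op 7 (swap(0, 3)): offset=3, physical=[D,B,e,A,E,p], logical=[A,E,p,D,B,e]
After op 8 (swap(2, 5)): offset=3, physical=[D,B,p,A,E,e], logical=[A,E,e,D,B,p]
After op 9 (rotate(+1)): offset=4, physical=[D,B,p,A,E,e], logical=[E,e,D,B,p,A]

Answer: E,e,D,B,p,A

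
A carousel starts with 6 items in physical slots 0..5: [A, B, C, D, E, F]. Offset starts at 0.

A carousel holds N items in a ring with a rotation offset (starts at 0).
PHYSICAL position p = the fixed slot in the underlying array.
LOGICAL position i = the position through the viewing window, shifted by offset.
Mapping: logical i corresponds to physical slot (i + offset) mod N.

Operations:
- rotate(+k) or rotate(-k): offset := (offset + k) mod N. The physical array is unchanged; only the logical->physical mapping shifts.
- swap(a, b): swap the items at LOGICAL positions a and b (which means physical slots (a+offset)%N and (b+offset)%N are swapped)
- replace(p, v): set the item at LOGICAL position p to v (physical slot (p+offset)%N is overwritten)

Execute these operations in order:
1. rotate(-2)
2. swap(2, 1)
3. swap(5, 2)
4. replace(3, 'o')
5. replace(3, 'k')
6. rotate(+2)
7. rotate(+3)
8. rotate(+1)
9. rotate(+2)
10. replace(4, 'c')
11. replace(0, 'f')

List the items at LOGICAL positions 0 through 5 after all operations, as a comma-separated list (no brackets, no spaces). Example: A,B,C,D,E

Answer: f,k,C,F,c,A

Derivation:
After op 1 (rotate(-2)): offset=4, physical=[A,B,C,D,E,F], logical=[E,F,A,B,C,D]
After op 2 (swap(2, 1)): offset=4, physical=[F,B,C,D,E,A], logical=[E,A,F,B,C,D]
After op 3 (swap(5, 2)): offset=4, physical=[D,B,C,F,E,A], logical=[E,A,D,B,C,F]
After op 4 (replace(3, 'o')): offset=4, physical=[D,o,C,F,E,A], logical=[E,A,D,o,C,F]
After op 5 (replace(3, 'k')): offset=4, physical=[D,k,C,F,E,A], logical=[E,A,D,k,C,F]
After op 6 (rotate(+2)): offset=0, physical=[D,k,C,F,E,A], logical=[D,k,C,F,E,A]
After op 7 (rotate(+3)): offset=3, physical=[D,k,C,F,E,A], logical=[F,E,A,D,k,C]
After op 8 (rotate(+1)): offset=4, physical=[D,k,C,F,E,A], logical=[E,A,D,k,C,F]
After op 9 (rotate(+2)): offset=0, physical=[D,k,C,F,E,A], logical=[D,k,C,F,E,A]
After op 10 (replace(4, 'c')): offset=0, physical=[D,k,C,F,c,A], logical=[D,k,C,F,c,A]
After op 11 (replace(0, 'f')): offset=0, physical=[f,k,C,F,c,A], logical=[f,k,C,F,c,A]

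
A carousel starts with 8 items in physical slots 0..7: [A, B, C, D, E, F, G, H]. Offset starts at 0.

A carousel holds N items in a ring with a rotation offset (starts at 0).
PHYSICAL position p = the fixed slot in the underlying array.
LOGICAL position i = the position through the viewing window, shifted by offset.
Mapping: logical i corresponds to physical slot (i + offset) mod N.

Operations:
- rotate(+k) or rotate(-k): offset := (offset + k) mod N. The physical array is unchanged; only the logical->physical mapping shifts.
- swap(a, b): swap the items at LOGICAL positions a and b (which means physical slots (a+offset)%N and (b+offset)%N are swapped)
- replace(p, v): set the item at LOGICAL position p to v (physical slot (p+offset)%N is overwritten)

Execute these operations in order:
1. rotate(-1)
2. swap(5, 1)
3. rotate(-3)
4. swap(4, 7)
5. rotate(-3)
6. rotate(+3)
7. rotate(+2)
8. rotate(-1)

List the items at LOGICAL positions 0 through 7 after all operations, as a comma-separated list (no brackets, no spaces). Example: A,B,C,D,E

Answer: F,G,H,D,B,C,E,A

Derivation:
After op 1 (rotate(-1)): offset=7, physical=[A,B,C,D,E,F,G,H], logical=[H,A,B,C,D,E,F,G]
After op 2 (swap(5, 1)): offset=7, physical=[E,B,C,D,A,F,G,H], logical=[H,E,B,C,D,A,F,G]
After op 3 (rotate(-3)): offset=4, physical=[E,B,C,D,A,F,G,H], logical=[A,F,G,H,E,B,C,D]
After op 4 (swap(4, 7)): offset=4, physical=[D,B,C,E,A,F,G,H], logical=[A,F,G,H,D,B,C,E]
After op 5 (rotate(-3)): offset=1, physical=[D,B,C,E,A,F,G,H], logical=[B,C,E,A,F,G,H,D]
After op 6 (rotate(+3)): offset=4, physical=[D,B,C,E,A,F,G,H], logical=[A,F,G,H,D,B,C,E]
After op 7 (rotate(+2)): offset=6, physical=[D,B,C,E,A,F,G,H], logical=[G,H,D,B,C,E,A,F]
After op 8 (rotate(-1)): offset=5, physical=[D,B,C,E,A,F,G,H], logical=[F,G,H,D,B,C,E,A]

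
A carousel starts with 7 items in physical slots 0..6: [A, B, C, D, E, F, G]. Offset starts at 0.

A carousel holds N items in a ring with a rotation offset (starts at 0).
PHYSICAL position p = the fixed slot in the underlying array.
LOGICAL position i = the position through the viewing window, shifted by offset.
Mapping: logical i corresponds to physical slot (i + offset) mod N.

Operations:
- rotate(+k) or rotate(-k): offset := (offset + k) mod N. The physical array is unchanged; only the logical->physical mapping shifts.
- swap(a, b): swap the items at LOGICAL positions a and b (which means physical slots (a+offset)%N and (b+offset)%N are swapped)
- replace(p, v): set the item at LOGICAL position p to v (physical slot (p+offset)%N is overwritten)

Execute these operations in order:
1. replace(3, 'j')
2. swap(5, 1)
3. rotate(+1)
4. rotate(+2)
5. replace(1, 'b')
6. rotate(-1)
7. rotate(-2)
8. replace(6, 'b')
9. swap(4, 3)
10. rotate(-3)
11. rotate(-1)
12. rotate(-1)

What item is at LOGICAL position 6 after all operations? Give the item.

Answer: F

Derivation:
After op 1 (replace(3, 'j')): offset=0, physical=[A,B,C,j,E,F,G], logical=[A,B,C,j,E,F,G]
After op 2 (swap(5, 1)): offset=0, physical=[A,F,C,j,E,B,G], logical=[A,F,C,j,E,B,G]
After op 3 (rotate(+1)): offset=1, physical=[A,F,C,j,E,B,G], logical=[F,C,j,E,B,G,A]
After op 4 (rotate(+2)): offset=3, physical=[A,F,C,j,E,B,G], logical=[j,E,B,G,A,F,C]
After op 5 (replace(1, 'b')): offset=3, physical=[A,F,C,j,b,B,G], logical=[j,b,B,G,A,F,C]
After op 6 (rotate(-1)): offset=2, physical=[A,F,C,j,b,B,G], logical=[C,j,b,B,G,A,F]
After op 7 (rotate(-2)): offset=0, physical=[A,F,C,j,b,B,G], logical=[A,F,C,j,b,B,G]
After op 8 (replace(6, 'b')): offset=0, physical=[A,F,C,j,b,B,b], logical=[A,F,C,j,b,B,b]
After op 9 (swap(4, 3)): offset=0, physical=[A,F,C,b,j,B,b], logical=[A,F,C,b,j,B,b]
After op 10 (rotate(-3)): offset=4, physical=[A,F,C,b,j,B,b], logical=[j,B,b,A,F,C,b]
After op 11 (rotate(-1)): offset=3, physical=[A,F,C,b,j,B,b], logical=[b,j,B,b,A,F,C]
After op 12 (rotate(-1)): offset=2, physical=[A,F,C,b,j,B,b], logical=[C,b,j,B,b,A,F]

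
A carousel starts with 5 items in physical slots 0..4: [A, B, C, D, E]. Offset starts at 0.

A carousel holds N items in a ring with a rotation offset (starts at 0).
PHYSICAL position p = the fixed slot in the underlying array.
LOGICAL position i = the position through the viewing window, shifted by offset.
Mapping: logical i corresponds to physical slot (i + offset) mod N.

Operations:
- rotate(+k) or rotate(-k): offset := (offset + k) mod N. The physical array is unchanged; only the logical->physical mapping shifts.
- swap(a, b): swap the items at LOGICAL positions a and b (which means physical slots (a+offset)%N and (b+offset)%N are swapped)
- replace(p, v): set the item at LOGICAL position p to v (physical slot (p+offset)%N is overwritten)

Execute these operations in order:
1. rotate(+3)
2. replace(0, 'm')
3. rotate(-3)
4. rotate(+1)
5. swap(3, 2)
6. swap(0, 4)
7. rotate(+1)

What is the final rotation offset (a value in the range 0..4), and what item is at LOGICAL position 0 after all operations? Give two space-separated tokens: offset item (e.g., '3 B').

Answer: 2 C

Derivation:
After op 1 (rotate(+3)): offset=3, physical=[A,B,C,D,E], logical=[D,E,A,B,C]
After op 2 (replace(0, 'm')): offset=3, physical=[A,B,C,m,E], logical=[m,E,A,B,C]
After op 3 (rotate(-3)): offset=0, physical=[A,B,C,m,E], logical=[A,B,C,m,E]
After op 4 (rotate(+1)): offset=1, physical=[A,B,C,m,E], logical=[B,C,m,E,A]
After op 5 (swap(3, 2)): offset=1, physical=[A,B,C,E,m], logical=[B,C,E,m,A]
After op 6 (swap(0, 4)): offset=1, physical=[B,A,C,E,m], logical=[A,C,E,m,B]
After op 7 (rotate(+1)): offset=2, physical=[B,A,C,E,m], logical=[C,E,m,B,A]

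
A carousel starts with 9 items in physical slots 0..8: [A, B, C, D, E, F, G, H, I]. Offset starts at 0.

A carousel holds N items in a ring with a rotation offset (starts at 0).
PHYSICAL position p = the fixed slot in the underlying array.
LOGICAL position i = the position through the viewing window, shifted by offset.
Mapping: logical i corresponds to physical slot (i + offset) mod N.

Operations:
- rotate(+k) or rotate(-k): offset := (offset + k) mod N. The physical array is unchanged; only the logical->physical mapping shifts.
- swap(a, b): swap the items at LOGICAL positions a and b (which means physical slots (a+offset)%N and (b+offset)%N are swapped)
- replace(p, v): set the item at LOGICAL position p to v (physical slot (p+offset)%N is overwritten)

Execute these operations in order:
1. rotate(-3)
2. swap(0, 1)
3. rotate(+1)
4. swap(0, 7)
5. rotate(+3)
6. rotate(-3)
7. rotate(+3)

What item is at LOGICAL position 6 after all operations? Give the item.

After op 1 (rotate(-3)): offset=6, physical=[A,B,C,D,E,F,G,H,I], logical=[G,H,I,A,B,C,D,E,F]
After op 2 (swap(0, 1)): offset=6, physical=[A,B,C,D,E,F,H,G,I], logical=[H,G,I,A,B,C,D,E,F]
After op 3 (rotate(+1)): offset=7, physical=[A,B,C,D,E,F,H,G,I], logical=[G,I,A,B,C,D,E,F,H]
After op 4 (swap(0, 7)): offset=7, physical=[A,B,C,D,E,G,H,F,I], logical=[F,I,A,B,C,D,E,G,H]
After op 5 (rotate(+3)): offset=1, physical=[A,B,C,D,E,G,H,F,I], logical=[B,C,D,E,G,H,F,I,A]
After op 6 (rotate(-3)): offset=7, physical=[A,B,C,D,E,G,H,F,I], logical=[F,I,A,B,C,D,E,G,H]
After op 7 (rotate(+3)): offset=1, physical=[A,B,C,D,E,G,H,F,I], logical=[B,C,D,E,G,H,F,I,A]

Answer: F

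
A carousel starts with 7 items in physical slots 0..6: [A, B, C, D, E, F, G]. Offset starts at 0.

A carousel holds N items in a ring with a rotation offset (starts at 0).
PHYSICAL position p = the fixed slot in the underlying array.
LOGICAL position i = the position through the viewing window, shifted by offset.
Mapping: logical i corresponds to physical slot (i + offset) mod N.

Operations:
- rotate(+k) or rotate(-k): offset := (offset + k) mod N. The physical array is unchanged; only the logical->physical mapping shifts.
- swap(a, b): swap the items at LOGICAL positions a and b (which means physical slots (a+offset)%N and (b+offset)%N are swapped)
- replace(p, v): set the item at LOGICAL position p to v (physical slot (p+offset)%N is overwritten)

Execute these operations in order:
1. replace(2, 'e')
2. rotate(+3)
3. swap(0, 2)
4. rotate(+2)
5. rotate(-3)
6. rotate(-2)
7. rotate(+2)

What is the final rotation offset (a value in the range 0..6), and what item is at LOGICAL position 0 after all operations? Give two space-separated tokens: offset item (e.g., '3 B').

Answer: 2 e

Derivation:
After op 1 (replace(2, 'e')): offset=0, physical=[A,B,e,D,E,F,G], logical=[A,B,e,D,E,F,G]
After op 2 (rotate(+3)): offset=3, physical=[A,B,e,D,E,F,G], logical=[D,E,F,G,A,B,e]
After op 3 (swap(0, 2)): offset=3, physical=[A,B,e,F,E,D,G], logical=[F,E,D,G,A,B,e]
After op 4 (rotate(+2)): offset=5, physical=[A,B,e,F,E,D,G], logical=[D,G,A,B,e,F,E]
After op 5 (rotate(-3)): offset=2, physical=[A,B,e,F,E,D,G], logical=[e,F,E,D,G,A,B]
After op 6 (rotate(-2)): offset=0, physical=[A,B,e,F,E,D,G], logical=[A,B,e,F,E,D,G]
After op 7 (rotate(+2)): offset=2, physical=[A,B,e,F,E,D,G], logical=[e,F,E,D,G,A,B]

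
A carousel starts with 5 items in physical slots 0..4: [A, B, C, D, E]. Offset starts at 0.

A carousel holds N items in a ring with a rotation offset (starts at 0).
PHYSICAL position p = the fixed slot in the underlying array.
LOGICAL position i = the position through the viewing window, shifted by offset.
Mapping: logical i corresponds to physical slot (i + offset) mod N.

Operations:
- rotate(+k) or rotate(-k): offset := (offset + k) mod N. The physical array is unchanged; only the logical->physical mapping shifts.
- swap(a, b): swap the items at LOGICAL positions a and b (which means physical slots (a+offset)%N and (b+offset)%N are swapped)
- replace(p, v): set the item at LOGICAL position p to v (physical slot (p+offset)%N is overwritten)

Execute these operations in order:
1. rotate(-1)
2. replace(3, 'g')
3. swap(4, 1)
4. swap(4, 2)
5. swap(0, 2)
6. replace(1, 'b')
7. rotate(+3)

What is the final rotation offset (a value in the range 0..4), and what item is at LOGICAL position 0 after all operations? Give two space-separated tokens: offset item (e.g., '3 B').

After op 1 (rotate(-1)): offset=4, physical=[A,B,C,D,E], logical=[E,A,B,C,D]
After op 2 (replace(3, 'g')): offset=4, physical=[A,B,g,D,E], logical=[E,A,B,g,D]
After op 3 (swap(4, 1)): offset=4, physical=[D,B,g,A,E], logical=[E,D,B,g,A]
After op 4 (swap(4, 2)): offset=4, physical=[D,A,g,B,E], logical=[E,D,A,g,B]
After op 5 (swap(0, 2)): offset=4, physical=[D,E,g,B,A], logical=[A,D,E,g,B]
After op 6 (replace(1, 'b')): offset=4, physical=[b,E,g,B,A], logical=[A,b,E,g,B]
After op 7 (rotate(+3)): offset=2, physical=[b,E,g,B,A], logical=[g,B,A,b,E]

Answer: 2 g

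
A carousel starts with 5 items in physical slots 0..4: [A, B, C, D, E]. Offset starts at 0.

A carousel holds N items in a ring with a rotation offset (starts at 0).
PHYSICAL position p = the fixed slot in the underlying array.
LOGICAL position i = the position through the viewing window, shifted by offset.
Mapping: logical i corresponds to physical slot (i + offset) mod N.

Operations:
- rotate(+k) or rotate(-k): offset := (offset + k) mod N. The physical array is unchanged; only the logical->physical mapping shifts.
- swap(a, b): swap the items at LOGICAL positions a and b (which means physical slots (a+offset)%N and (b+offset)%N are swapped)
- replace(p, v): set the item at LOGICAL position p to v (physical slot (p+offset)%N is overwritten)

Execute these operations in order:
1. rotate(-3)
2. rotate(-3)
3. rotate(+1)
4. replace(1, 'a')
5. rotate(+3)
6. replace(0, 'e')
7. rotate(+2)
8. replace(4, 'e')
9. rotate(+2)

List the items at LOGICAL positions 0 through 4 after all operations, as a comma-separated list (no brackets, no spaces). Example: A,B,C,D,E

After op 1 (rotate(-3)): offset=2, physical=[A,B,C,D,E], logical=[C,D,E,A,B]
After op 2 (rotate(-3)): offset=4, physical=[A,B,C,D,E], logical=[E,A,B,C,D]
After op 3 (rotate(+1)): offset=0, physical=[A,B,C,D,E], logical=[A,B,C,D,E]
After op 4 (replace(1, 'a')): offset=0, physical=[A,a,C,D,E], logical=[A,a,C,D,E]
After op 5 (rotate(+3)): offset=3, physical=[A,a,C,D,E], logical=[D,E,A,a,C]
After op 6 (replace(0, 'e')): offset=3, physical=[A,a,C,e,E], logical=[e,E,A,a,C]
After op 7 (rotate(+2)): offset=0, physical=[A,a,C,e,E], logical=[A,a,C,e,E]
After op 8 (replace(4, 'e')): offset=0, physical=[A,a,C,e,e], logical=[A,a,C,e,e]
After op 9 (rotate(+2)): offset=2, physical=[A,a,C,e,e], logical=[C,e,e,A,a]

Answer: C,e,e,A,a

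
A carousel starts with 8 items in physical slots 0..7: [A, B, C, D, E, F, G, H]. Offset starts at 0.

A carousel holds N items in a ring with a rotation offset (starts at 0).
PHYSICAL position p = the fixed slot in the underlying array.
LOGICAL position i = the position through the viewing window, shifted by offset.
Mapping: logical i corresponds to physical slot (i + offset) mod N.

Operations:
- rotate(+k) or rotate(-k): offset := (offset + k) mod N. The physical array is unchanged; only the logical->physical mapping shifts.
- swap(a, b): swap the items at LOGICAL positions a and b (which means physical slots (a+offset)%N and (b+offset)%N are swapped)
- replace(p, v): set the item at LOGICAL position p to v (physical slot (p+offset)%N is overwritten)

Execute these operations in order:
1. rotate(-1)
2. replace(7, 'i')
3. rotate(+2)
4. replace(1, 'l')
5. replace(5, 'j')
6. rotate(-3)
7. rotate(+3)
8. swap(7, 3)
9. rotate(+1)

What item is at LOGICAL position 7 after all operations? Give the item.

Answer: B

Derivation:
After op 1 (rotate(-1)): offset=7, physical=[A,B,C,D,E,F,G,H], logical=[H,A,B,C,D,E,F,G]
After op 2 (replace(7, 'i')): offset=7, physical=[A,B,C,D,E,F,i,H], logical=[H,A,B,C,D,E,F,i]
After op 3 (rotate(+2)): offset=1, physical=[A,B,C,D,E,F,i,H], logical=[B,C,D,E,F,i,H,A]
After op 4 (replace(1, 'l')): offset=1, physical=[A,B,l,D,E,F,i,H], logical=[B,l,D,E,F,i,H,A]
After op 5 (replace(5, 'j')): offset=1, physical=[A,B,l,D,E,F,j,H], logical=[B,l,D,E,F,j,H,A]
After op 6 (rotate(-3)): offset=6, physical=[A,B,l,D,E,F,j,H], logical=[j,H,A,B,l,D,E,F]
After op 7 (rotate(+3)): offset=1, physical=[A,B,l,D,E,F,j,H], logical=[B,l,D,E,F,j,H,A]
After op 8 (swap(7, 3)): offset=1, physical=[E,B,l,D,A,F,j,H], logical=[B,l,D,A,F,j,H,E]
After op 9 (rotate(+1)): offset=2, physical=[E,B,l,D,A,F,j,H], logical=[l,D,A,F,j,H,E,B]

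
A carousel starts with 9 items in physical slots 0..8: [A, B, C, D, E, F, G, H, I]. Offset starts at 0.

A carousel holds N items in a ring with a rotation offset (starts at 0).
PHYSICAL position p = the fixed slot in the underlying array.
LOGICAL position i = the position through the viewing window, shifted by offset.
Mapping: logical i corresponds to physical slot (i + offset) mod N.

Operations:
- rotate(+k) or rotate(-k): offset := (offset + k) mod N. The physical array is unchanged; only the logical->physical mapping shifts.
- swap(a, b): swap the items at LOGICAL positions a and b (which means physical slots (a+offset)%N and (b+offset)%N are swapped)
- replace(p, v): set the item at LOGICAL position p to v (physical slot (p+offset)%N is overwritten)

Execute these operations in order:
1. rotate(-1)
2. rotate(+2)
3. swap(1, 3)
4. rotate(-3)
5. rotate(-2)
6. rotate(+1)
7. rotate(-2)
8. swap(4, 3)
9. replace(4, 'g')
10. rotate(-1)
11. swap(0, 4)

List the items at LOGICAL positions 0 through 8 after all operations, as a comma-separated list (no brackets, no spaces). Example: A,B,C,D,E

After op 1 (rotate(-1)): offset=8, physical=[A,B,C,D,E,F,G,H,I], logical=[I,A,B,C,D,E,F,G,H]
After op 2 (rotate(+2)): offset=1, physical=[A,B,C,D,E,F,G,H,I], logical=[B,C,D,E,F,G,H,I,A]
After op 3 (swap(1, 3)): offset=1, physical=[A,B,E,D,C,F,G,H,I], logical=[B,E,D,C,F,G,H,I,A]
After op 4 (rotate(-3)): offset=7, physical=[A,B,E,D,C,F,G,H,I], logical=[H,I,A,B,E,D,C,F,G]
After op 5 (rotate(-2)): offset=5, physical=[A,B,E,D,C,F,G,H,I], logical=[F,G,H,I,A,B,E,D,C]
After op 6 (rotate(+1)): offset=6, physical=[A,B,E,D,C,F,G,H,I], logical=[G,H,I,A,B,E,D,C,F]
After op 7 (rotate(-2)): offset=4, physical=[A,B,E,D,C,F,G,H,I], logical=[C,F,G,H,I,A,B,E,D]
After op 8 (swap(4, 3)): offset=4, physical=[A,B,E,D,C,F,G,I,H], logical=[C,F,G,I,H,A,B,E,D]
After op 9 (replace(4, 'g')): offset=4, physical=[A,B,E,D,C,F,G,I,g], logical=[C,F,G,I,g,A,B,E,D]
After op 10 (rotate(-1)): offset=3, physical=[A,B,E,D,C,F,G,I,g], logical=[D,C,F,G,I,g,A,B,E]
After op 11 (swap(0, 4)): offset=3, physical=[A,B,E,I,C,F,G,D,g], logical=[I,C,F,G,D,g,A,B,E]

Answer: I,C,F,G,D,g,A,B,E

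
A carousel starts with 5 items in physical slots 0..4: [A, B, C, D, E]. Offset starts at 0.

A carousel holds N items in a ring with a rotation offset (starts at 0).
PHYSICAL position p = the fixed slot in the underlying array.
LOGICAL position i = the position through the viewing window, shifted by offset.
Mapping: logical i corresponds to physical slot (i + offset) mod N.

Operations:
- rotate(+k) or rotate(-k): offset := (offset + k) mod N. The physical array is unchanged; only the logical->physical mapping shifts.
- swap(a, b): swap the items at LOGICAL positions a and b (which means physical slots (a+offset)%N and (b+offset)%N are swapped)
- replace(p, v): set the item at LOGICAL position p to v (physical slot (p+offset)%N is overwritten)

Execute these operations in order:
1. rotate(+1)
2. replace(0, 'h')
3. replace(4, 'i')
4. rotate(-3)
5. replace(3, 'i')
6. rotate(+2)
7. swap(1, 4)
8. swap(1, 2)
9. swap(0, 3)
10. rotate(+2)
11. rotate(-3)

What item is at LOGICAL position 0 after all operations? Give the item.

Answer: i

Derivation:
After op 1 (rotate(+1)): offset=1, physical=[A,B,C,D,E], logical=[B,C,D,E,A]
After op 2 (replace(0, 'h')): offset=1, physical=[A,h,C,D,E], logical=[h,C,D,E,A]
After op 3 (replace(4, 'i')): offset=1, physical=[i,h,C,D,E], logical=[h,C,D,E,i]
After op 4 (rotate(-3)): offset=3, physical=[i,h,C,D,E], logical=[D,E,i,h,C]
After op 5 (replace(3, 'i')): offset=3, physical=[i,i,C,D,E], logical=[D,E,i,i,C]
After op 6 (rotate(+2)): offset=0, physical=[i,i,C,D,E], logical=[i,i,C,D,E]
After op 7 (swap(1, 4)): offset=0, physical=[i,E,C,D,i], logical=[i,E,C,D,i]
After op 8 (swap(1, 2)): offset=0, physical=[i,C,E,D,i], logical=[i,C,E,D,i]
After op 9 (swap(0, 3)): offset=0, physical=[D,C,E,i,i], logical=[D,C,E,i,i]
After op 10 (rotate(+2)): offset=2, physical=[D,C,E,i,i], logical=[E,i,i,D,C]
After op 11 (rotate(-3)): offset=4, physical=[D,C,E,i,i], logical=[i,D,C,E,i]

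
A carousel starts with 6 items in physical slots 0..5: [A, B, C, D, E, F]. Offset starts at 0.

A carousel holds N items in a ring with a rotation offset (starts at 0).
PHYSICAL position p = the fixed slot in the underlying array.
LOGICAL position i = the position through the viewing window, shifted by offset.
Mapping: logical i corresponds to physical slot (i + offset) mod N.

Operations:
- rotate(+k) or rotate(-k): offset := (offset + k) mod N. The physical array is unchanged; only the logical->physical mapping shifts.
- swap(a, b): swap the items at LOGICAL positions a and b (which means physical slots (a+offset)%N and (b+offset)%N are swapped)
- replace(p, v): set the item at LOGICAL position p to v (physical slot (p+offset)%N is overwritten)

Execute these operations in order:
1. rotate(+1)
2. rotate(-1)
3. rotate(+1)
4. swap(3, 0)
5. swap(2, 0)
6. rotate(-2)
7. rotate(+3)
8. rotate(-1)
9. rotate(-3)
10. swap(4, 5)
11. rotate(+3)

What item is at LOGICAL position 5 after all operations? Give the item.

Answer: A

Derivation:
After op 1 (rotate(+1)): offset=1, physical=[A,B,C,D,E,F], logical=[B,C,D,E,F,A]
After op 2 (rotate(-1)): offset=0, physical=[A,B,C,D,E,F], logical=[A,B,C,D,E,F]
After op 3 (rotate(+1)): offset=1, physical=[A,B,C,D,E,F], logical=[B,C,D,E,F,A]
After op 4 (swap(3, 0)): offset=1, physical=[A,E,C,D,B,F], logical=[E,C,D,B,F,A]
After op 5 (swap(2, 0)): offset=1, physical=[A,D,C,E,B,F], logical=[D,C,E,B,F,A]
After op 6 (rotate(-2)): offset=5, physical=[A,D,C,E,B,F], logical=[F,A,D,C,E,B]
After op 7 (rotate(+3)): offset=2, physical=[A,D,C,E,B,F], logical=[C,E,B,F,A,D]
After op 8 (rotate(-1)): offset=1, physical=[A,D,C,E,B,F], logical=[D,C,E,B,F,A]
After op 9 (rotate(-3)): offset=4, physical=[A,D,C,E,B,F], logical=[B,F,A,D,C,E]
After op 10 (swap(4, 5)): offset=4, physical=[A,D,E,C,B,F], logical=[B,F,A,D,E,C]
After op 11 (rotate(+3)): offset=1, physical=[A,D,E,C,B,F], logical=[D,E,C,B,F,A]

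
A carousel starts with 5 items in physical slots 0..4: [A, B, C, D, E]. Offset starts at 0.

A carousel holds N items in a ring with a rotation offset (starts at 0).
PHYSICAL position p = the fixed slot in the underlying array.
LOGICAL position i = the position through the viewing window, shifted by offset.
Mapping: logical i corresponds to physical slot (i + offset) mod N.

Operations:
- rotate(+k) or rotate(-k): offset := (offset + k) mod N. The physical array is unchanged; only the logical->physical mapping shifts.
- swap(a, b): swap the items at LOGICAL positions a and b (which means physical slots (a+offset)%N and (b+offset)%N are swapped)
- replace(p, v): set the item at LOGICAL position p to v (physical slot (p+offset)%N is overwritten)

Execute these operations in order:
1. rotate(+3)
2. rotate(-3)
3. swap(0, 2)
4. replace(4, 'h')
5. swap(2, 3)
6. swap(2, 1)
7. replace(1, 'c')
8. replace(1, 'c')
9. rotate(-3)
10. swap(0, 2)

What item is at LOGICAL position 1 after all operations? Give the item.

After op 1 (rotate(+3)): offset=3, physical=[A,B,C,D,E], logical=[D,E,A,B,C]
After op 2 (rotate(-3)): offset=0, physical=[A,B,C,D,E], logical=[A,B,C,D,E]
After op 3 (swap(0, 2)): offset=0, physical=[C,B,A,D,E], logical=[C,B,A,D,E]
After op 4 (replace(4, 'h')): offset=0, physical=[C,B,A,D,h], logical=[C,B,A,D,h]
After op 5 (swap(2, 3)): offset=0, physical=[C,B,D,A,h], logical=[C,B,D,A,h]
After op 6 (swap(2, 1)): offset=0, physical=[C,D,B,A,h], logical=[C,D,B,A,h]
After op 7 (replace(1, 'c')): offset=0, physical=[C,c,B,A,h], logical=[C,c,B,A,h]
After op 8 (replace(1, 'c')): offset=0, physical=[C,c,B,A,h], logical=[C,c,B,A,h]
After op 9 (rotate(-3)): offset=2, physical=[C,c,B,A,h], logical=[B,A,h,C,c]
After op 10 (swap(0, 2)): offset=2, physical=[C,c,h,A,B], logical=[h,A,B,C,c]

Answer: A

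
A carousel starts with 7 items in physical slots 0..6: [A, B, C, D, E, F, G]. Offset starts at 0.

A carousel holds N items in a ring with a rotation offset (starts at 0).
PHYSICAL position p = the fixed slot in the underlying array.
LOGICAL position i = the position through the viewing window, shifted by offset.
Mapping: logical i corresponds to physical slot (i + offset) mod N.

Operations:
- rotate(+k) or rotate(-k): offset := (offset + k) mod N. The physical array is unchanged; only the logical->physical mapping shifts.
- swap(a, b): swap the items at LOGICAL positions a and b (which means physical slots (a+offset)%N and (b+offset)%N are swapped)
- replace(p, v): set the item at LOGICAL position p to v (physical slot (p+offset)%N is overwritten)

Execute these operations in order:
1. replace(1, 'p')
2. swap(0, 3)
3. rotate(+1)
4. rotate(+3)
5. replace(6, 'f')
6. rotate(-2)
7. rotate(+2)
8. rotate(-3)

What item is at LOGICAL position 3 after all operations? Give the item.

Answer: E

Derivation:
After op 1 (replace(1, 'p')): offset=0, physical=[A,p,C,D,E,F,G], logical=[A,p,C,D,E,F,G]
After op 2 (swap(0, 3)): offset=0, physical=[D,p,C,A,E,F,G], logical=[D,p,C,A,E,F,G]
After op 3 (rotate(+1)): offset=1, physical=[D,p,C,A,E,F,G], logical=[p,C,A,E,F,G,D]
After op 4 (rotate(+3)): offset=4, physical=[D,p,C,A,E,F,G], logical=[E,F,G,D,p,C,A]
After op 5 (replace(6, 'f')): offset=4, physical=[D,p,C,f,E,F,G], logical=[E,F,G,D,p,C,f]
After op 6 (rotate(-2)): offset=2, physical=[D,p,C,f,E,F,G], logical=[C,f,E,F,G,D,p]
After op 7 (rotate(+2)): offset=4, physical=[D,p,C,f,E,F,G], logical=[E,F,G,D,p,C,f]
After op 8 (rotate(-3)): offset=1, physical=[D,p,C,f,E,F,G], logical=[p,C,f,E,F,G,D]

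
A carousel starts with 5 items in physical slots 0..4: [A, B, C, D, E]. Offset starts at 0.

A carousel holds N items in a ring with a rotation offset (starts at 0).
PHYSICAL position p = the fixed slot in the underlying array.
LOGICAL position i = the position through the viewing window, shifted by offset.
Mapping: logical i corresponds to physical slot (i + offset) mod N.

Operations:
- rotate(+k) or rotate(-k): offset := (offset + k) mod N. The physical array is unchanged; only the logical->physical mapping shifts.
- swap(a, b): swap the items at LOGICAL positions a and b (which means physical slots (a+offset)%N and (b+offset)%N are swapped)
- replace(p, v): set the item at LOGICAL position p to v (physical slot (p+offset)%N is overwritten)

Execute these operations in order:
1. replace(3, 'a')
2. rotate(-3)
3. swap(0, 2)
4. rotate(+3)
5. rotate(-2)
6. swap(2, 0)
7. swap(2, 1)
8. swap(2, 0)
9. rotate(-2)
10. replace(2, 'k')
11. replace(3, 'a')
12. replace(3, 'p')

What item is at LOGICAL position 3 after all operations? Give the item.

Answer: p

Derivation:
After op 1 (replace(3, 'a')): offset=0, physical=[A,B,C,a,E], logical=[A,B,C,a,E]
After op 2 (rotate(-3)): offset=2, physical=[A,B,C,a,E], logical=[C,a,E,A,B]
After op 3 (swap(0, 2)): offset=2, physical=[A,B,E,a,C], logical=[E,a,C,A,B]
After op 4 (rotate(+3)): offset=0, physical=[A,B,E,a,C], logical=[A,B,E,a,C]
After op 5 (rotate(-2)): offset=3, physical=[A,B,E,a,C], logical=[a,C,A,B,E]
After op 6 (swap(2, 0)): offset=3, physical=[a,B,E,A,C], logical=[A,C,a,B,E]
After op 7 (swap(2, 1)): offset=3, physical=[C,B,E,A,a], logical=[A,a,C,B,E]
After op 8 (swap(2, 0)): offset=3, physical=[A,B,E,C,a], logical=[C,a,A,B,E]
After op 9 (rotate(-2)): offset=1, physical=[A,B,E,C,a], logical=[B,E,C,a,A]
After op 10 (replace(2, 'k')): offset=1, physical=[A,B,E,k,a], logical=[B,E,k,a,A]
After op 11 (replace(3, 'a')): offset=1, physical=[A,B,E,k,a], logical=[B,E,k,a,A]
After op 12 (replace(3, 'p')): offset=1, physical=[A,B,E,k,p], logical=[B,E,k,p,A]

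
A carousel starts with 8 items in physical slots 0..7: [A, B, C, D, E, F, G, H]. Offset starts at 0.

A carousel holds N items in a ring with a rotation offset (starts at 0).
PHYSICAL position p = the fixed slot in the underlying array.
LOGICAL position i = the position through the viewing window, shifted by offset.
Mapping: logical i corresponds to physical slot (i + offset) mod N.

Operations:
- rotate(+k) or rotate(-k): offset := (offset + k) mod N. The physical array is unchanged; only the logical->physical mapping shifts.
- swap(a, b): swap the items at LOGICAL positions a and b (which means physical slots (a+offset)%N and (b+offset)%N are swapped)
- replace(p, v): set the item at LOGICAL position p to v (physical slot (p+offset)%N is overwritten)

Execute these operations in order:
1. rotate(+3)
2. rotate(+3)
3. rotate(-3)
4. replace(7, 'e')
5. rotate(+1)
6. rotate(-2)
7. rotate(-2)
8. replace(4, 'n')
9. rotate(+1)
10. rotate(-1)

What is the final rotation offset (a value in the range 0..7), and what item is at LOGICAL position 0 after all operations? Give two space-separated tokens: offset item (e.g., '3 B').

After op 1 (rotate(+3)): offset=3, physical=[A,B,C,D,E,F,G,H], logical=[D,E,F,G,H,A,B,C]
After op 2 (rotate(+3)): offset=6, physical=[A,B,C,D,E,F,G,H], logical=[G,H,A,B,C,D,E,F]
After op 3 (rotate(-3)): offset=3, physical=[A,B,C,D,E,F,G,H], logical=[D,E,F,G,H,A,B,C]
After op 4 (replace(7, 'e')): offset=3, physical=[A,B,e,D,E,F,G,H], logical=[D,E,F,G,H,A,B,e]
After op 5 (rotate(+1)): offset=4, physical=[A,B,e,D,E,F,G,H], logical=[E,F,G,H,A,B,e,D]
After op 6 (rotate(-2)): offset=2, physical=[A,B,e,D,E,F,G,H], logical=[e,D,E,F,G,H,A,B]
After op 7 (rotate(-2)): offset=0, physical=[A,B,e,D,E,F,G,H], logical=[A,B,e,D,E,F,G,H]
After op 8 (replace(4, 'n')): offset=0, physical=[A,B,e,D,n,F,G,H], logical=[A,B,e,D,n,F,G,H]
After op 9 (rotate(+1)): offset=1, physical=[A,B,e,D,n,F,G,H], logical=[B,e,D,n,F,G,H,A]
After op 10 (rotate(-1)): offset=0, physical=[A,B,e,D,n,F,G,H], logical=[A,B,e,D,n,F,G,H]

Answer: 0 A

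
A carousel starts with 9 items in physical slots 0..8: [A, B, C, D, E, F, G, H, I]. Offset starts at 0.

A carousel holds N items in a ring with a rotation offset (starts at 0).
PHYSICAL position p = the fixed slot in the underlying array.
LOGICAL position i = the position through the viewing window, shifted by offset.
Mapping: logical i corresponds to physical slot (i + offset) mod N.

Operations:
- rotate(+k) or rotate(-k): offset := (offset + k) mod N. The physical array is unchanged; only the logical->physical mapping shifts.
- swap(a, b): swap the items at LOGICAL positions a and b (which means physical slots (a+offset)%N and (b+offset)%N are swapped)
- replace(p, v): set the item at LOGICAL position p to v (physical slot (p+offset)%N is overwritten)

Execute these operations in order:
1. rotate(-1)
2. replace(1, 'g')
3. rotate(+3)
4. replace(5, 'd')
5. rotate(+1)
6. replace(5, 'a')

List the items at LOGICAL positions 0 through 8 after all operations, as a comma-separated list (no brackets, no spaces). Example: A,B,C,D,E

After op 1 (rotate(-1)): offset=8, physical=[A,B,C,D,E,F,G,H,I], logical=[I,A,B,C,D,E,F,G,H]
After op 2 (replace(1, 'g')): offset=8, physical=[g,B,C,D,E,F,G,H,I], logical=[I,g,B,C,D,E,F,G,H]
After op 3 (rotate(+3)): offset=2, physical=[g,B,C,D,E,F,G,H,I], logical=[C,D,E,F,G,H,I,g,B]
After op 4 (replace(5, 'd')): offset=2, physical=[g,B,C,D,E,F,G,d,I], logical=[C,D,E,F,G,d,I,g,B]
After op 5 (rotate(+1)): offset=3, physical=[g,B,C,D,E,F,G,d,I], logical=[D,E,F,G,d,I,g,B,C]
After op 6 (replace(5, 'a')): offset=3, physical=[g,B,C,D,E,F,G,d,a], logical=[D,E,F,G,d,a,g,B,C]

Answer: D,E,F,G,d,a,g,B,C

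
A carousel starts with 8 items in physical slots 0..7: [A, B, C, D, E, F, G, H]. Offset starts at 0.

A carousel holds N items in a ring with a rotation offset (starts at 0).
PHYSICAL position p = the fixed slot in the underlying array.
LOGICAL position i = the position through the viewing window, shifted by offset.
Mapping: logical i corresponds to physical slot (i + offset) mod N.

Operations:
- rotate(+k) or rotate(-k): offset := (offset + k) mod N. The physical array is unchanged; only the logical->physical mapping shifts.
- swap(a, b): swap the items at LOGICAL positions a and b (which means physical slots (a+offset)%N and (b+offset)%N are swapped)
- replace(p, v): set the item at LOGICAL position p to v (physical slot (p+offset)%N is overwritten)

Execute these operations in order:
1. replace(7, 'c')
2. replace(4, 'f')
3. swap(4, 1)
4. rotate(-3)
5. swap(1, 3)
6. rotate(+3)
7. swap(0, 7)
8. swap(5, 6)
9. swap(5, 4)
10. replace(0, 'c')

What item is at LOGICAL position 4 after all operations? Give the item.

After op 1 (replace(7, 'c')): offset=0, physical=[A,B,C,D,E,F,G,c], logical=[A,B,C,D,E,F,G,c]
After op 2 (replace(4, 'f')): offset=0, physical=[A,B,C,D,f,F,G,c], logical=[A,B,C,D,f,F,G,c]
After op 3 (swap(4, 1)): offset=0, physical=[A,f,C,D,B,F,G,c], logical=[A,f,C,D,B,F,G,c]
After op 4 (rotate(-3)): offset=5, physical=[A,f,C,D,B,F,G,c], logical=[F,G,c,A,f,C,D,B]
After op 5 (swap(1, 3)): offset=5, physical=[G,f,C,D,B,F,A,c], logical=[F,A,c,G,f,C,D,B]
After op 6 (rotate(+3)): offset=0, physical=[G,f,C,D,B,F,A,c], logical=[G,f,C,D,B,F,A,c]
After op 7 (swap(0, 7)): offset=0, physical=[c,f,C,D,B,F,A,G], logical=[c,f,C,D,B,F,A,G]
After op 8 (swap(5, 6)): offset=0, physical=[c,f,C,D,B,A,F,G], logical=[c,f,C,D,B,A,F,G]
After op 9 (swap(5, 4)): offset=0, physical=[c,f,C,D,A,B,F,G], logical=[c,f,C,D,A,B,F,G]
After op 10 (replace(0, 'c')): offset=0, physical=[c,f,C,D,A,B,F,G], logical=[c,f,C,D,A,B,F,G]

Answer: A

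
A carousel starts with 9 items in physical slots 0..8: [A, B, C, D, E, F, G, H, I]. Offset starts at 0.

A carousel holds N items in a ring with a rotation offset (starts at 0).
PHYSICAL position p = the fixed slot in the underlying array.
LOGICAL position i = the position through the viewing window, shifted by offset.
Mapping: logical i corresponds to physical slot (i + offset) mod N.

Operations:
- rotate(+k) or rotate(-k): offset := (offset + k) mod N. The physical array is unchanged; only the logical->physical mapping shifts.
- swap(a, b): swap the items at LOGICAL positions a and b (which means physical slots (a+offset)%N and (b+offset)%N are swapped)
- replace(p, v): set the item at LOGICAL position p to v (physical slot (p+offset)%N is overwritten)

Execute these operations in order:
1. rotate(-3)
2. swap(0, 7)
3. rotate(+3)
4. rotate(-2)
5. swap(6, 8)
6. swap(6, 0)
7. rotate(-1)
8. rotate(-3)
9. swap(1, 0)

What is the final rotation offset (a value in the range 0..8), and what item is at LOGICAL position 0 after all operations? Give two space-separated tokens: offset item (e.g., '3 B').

After op 1 (rotate(-3)): offset=6, physical=[A,B,C,D,E,F,G,H,I], logical=[G,H,I,A,B,C,D,E,F]
After op 2 (swap(0, 7)): offset=6, physical=[A,B,C,D,G,F,E,H,I], logical=[E,H,I,A,B,C,D,G,F]
After op 3 (rotate(+3)): offset=0, physical=[A,B,C,D,G,F,E,H,I], logical=[A,B,C,D,G,F,E,H,I]
After op 4 (rotate(-2)): offset=7, physical=[A,B,C,D,G,F,E,H,I], logical=[H,I,A,B,C,D,G,F,E]
After op 5 (swap(6, 8)): offset=7, physical=[A,B,C,D,E,F,G,H,I], logical=[H,I,A,B,C,D,E,F,G]
After op 6 (swap(6, 0)): offset=7, physical=[A,B,C,D,H,F,G,E,I], logical=[E,I,A,B,C,D,H,F,G]
After op 7 (rotate(-1)): offset=6, physical=[A,B,C,D,H,F,G,E,I], logical=[G,E,I,A,B,C,D,H,F]
After op 8 (rotate(-3)): offset=3, physical=[A,B,C,D,H,F,G,E,I], logical=[D,H,F,G,E,I,A,B,C]
After op 9 (swap(1, 0)): offset=3, physical=[A,B,C,H,D,F,G,E,I], logical=[H,D,F,G,E,I,A,B,C]

Answer: 3 H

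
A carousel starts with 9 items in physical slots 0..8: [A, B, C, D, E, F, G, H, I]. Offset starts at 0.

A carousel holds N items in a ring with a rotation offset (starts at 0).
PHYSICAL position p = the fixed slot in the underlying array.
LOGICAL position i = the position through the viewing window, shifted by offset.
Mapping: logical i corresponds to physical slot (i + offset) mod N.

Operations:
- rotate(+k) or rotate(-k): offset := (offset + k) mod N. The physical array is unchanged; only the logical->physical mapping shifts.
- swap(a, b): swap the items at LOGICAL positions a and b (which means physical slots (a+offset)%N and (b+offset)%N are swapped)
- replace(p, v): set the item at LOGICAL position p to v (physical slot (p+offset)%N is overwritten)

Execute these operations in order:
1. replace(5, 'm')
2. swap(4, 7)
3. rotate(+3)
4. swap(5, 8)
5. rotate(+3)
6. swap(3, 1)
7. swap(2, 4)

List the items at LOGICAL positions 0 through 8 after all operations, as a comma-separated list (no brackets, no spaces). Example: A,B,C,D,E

Answer: G,A,B,E,C,I,D,H,m

Derivation:
After op 1 (replace(5, 'm')): offset=0, physical=[A,B,C,D,E,m,G,H,I], logical=[A,B,C,D,E,m,G,H,I]
After op 2 (swap(4, 7)): offset=0, physical=[A,B,C,D,H,m,G,E,I], logical=[A,B,C,D,H,m,G,E,I]
After op 3 (rotate(+3)): offset=3, physical=[A,B,C,D,H,m,G,E,I], logical=[D,H,m,G,E,I,A,B,C]
After op 4 (swap(5, 8)): offset=3, physical=[A,B,I,D,H,m,G,E,C], logical=[D,H,m,G,E,C,A,B,I]
After op 5 (rotate(+3)): offset=6, physical=[A,B,I,D,H,m,G,E,C], logical=[G,E,C,A,B,I,D,H,m]
After op 6 (swap(3, 1)): offset=6, physical=[E,B,I,D,H,m,G,A,C], logical=[G,A,C,E,B,I,D,H,m]
After op 7 (swap(2, 4)): offset=6, physical=[E,C,I,D,H,m,G,A,B], logical=[G,A,B,E,C,I,D,H,m]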